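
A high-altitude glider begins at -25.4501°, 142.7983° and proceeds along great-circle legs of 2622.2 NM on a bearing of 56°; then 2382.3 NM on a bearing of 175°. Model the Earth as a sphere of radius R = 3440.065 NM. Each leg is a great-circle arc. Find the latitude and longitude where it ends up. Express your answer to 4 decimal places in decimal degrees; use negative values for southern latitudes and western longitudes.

Apply the spherical direct solution leg by leg, carrying full precision between legs.
Leg 1: from (-25.4501°, 142.7983°), δ = 2622.2/3440.065 = 0.762253 rad, θ = 56° → φ = 2.1702°, λ = 177.7514°.
Leg 2: from (2.1702°, 177.7514°), δ = 2382.3/3440.065 = 0.692516 rad, θ = 175° → φ = -37.3329°, λ = -178.2355°.

latitude -37.3329°, longitude -178.2355°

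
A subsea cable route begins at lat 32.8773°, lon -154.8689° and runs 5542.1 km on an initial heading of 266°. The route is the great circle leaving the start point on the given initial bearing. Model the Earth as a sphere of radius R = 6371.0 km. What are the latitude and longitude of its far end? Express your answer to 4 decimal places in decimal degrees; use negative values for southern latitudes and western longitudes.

δ = 5542.1/6371 = 0.869895 rad (49.8413°).
With φ₁ = 32.8773° = 0.573817 rad and θ = 266° = 4.642576 rad:
Applying the spherical law of cosines for sides, sin φ₂ = sin φ₁ cos δ + cos φ₁ sin δ cos θ = 0.305309, so φ₂ = 17.7768°.
Δλ = atan2( sin θ sin δ cos φ₁ , cos δ − sin φ₁ sin φ₂ ) = atan2(-0.640290, 0.479172) = -0.928340 rad = -53.1900°.
λ₂ = -154.8689° + -53.1900° = -208.0589°, normalized to (−180°, 180°] → 151.9411°.

latitude 17.7768°, longitude 151.9411°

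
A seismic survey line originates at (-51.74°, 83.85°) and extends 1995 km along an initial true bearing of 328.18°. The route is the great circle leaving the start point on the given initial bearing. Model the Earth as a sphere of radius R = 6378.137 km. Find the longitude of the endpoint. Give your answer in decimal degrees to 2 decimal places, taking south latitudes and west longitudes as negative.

Angular distance δ = d/R = 1995 / 6378.137 = 0.312787 rad.
Converting: φ₁ = -0.903033 rad, θ = 5.727822 rad.
Destination latitude: φ₂ = arcsin( sin φ₁ cos δ + cos φ₁ sin δ cos θ ) = arcsin(-0.585203) = -35.82°.
For the longitude increment, Δλ = atan2( sin θ sin δ cos φ₁, cos δ − sin φ₁ sin φ₂ ) = atan2(-0.100465, 0.491973) = -11.54°.
Hence λ₂ = 83.85° + -11.54° = 72.31°.

longitude 72.31°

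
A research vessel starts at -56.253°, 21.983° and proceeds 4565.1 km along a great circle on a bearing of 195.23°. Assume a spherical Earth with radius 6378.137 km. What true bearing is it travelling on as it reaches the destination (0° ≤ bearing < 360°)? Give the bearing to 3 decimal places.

Angular distance δ = d/R = 4565.1 / 6378.137 = 0.715742 rad.
Start latitude φ₁ = -0.981800 rad; initial bearing θ = 3.407406 rad.
Applying the spherical law of cosines for sides, sin φ₂ = sin φ₁ cos δ + cos φ₁ sin δ cos θ = -0.979176, so φ₂ = -78.287°.
For the longitude increment, Δλ = atan2( sin θ sin δ cos φ₁, cos δ − sin φ₁ sin φ₂ ) = atan2(-0.095758, -0.059577) = -121.888°.
Hence λ₂ = 21.983° + -121.888° = -99.905°.
The forward bearing on arrival equals the back-azimuth from the destination plus 180°.
Back-azimuth from P₂ (-78.287°, -99.905°) to P₁ (-56.253°, 21.983°), with Δλ' = λ₁ − λ₂ = 121.888°: atan2( sin Δλ' cos φ₁ , cos φ₂ sin φ₁ − sin φ₂ cos φ₁ cos Δλ' ) = 134.041°.
Final bearing = (134.041° + 180°) mod 360° = 314.041°.

final bearing 314.041°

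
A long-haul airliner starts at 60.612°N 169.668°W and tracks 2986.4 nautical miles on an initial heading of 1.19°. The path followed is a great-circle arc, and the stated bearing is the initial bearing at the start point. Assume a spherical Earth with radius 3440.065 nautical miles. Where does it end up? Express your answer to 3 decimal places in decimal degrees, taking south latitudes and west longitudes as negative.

The arc subtends δ = 2986.4/3440.065 = 0.868123 rad at the centre.
Converting: φ₁ = 1.057879 rad, θ = 0.020769 rad.
Destination latitude: φ₂ = arcsin( sin φ₁ cos δ + cos φ₁ sin δ cos θ ) = arcsin(0.937494) = 69.635°.
Then Δλ = atan2(0.007777, -0.170594) = 3.096036 rad, from sin θ sin δ cos φ₁ over cos δ − sin φ₁ sin φ₂.
λ₂ = -169.668° + 177.390° = 7.722°.

latitude 69.635°, longitude 7.722°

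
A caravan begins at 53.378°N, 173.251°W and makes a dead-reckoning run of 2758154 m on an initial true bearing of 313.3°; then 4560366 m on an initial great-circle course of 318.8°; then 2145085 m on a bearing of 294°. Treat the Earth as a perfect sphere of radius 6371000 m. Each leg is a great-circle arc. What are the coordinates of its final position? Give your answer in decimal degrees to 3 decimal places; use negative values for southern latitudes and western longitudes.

Apply the spherical direct solution leg by leg, carrying full precision between legs.
Leg 1: from (53.378°, -173.251°), δ = 2758154/6371000 = 0.432923 rad, θ = 313.3° → φ = 64.181°, λ = 142.238°.
Leg 2: from (64.181°, 142.238°), δ = 4560366/6371000 = 0.715801 rad, θ = 318.8° → φ = 63.417°, λ = 37.237°.
Leg 3: from (63.417°, 37.237°), δ = 2145085/6371000 = 0.336695 rad, θ = 294° → φ = 64.716°, λ = -7.726°.

latitude 64.716°, longitude -7.726°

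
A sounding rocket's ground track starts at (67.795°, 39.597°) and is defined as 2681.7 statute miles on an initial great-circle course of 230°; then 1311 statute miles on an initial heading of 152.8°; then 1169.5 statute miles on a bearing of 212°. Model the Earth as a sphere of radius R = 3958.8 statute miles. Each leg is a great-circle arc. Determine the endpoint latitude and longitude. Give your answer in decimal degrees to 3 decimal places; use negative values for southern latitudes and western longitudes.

latitude 2.978°, longitude 3.946°

Apply the spherical direct solution leg by leg, carrying full precision between legs.
Leg 1: from (67.795°, 39.597°), δ = 2681.7/3958.8 = 0.677402 rad, θ = 230° → φ = 34.692°, λ = 3.869°.
Leg 2: from (34.692°, 3.869°), δ = 1311/3958.8 = 0.331161 rad, θ = 152.8° → φ = 17.485°, λ = 12.833°.
Leg 3: from (17.485°, 12.833°), δ = 1169.5/3958.8 = 0.295418 rad, θ = 212° → φ = 2.978°, λ = 3.946°.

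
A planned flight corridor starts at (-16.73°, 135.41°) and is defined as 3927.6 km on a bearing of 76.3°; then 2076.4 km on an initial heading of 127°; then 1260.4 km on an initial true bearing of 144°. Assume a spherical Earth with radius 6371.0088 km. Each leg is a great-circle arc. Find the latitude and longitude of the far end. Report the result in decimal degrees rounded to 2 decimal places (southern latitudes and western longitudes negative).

Apply the spherical direct solution leg by leg, carrying full precision between legs.
Leg 1: from (-16.73°, 135.41°), δ = 3927.6/6371.0088 = 0.616480 rad, θ = 76.3° → φ = -5.95°, λ = 169.80°.
Leg 2: from (-5.95°, 169.80°), δ = 2076.4/6371.0088 = 0.325914 rad, θ = 127° → φ = -16.85°, λ = -174.71°.
Leg 3: from (-16.85°, -174.71°), δ = 1260.4/6371.0088 = 0.197834 rad, θ = 144° → φ = -25.88°, λ = -167.33°.

latitude -25.88°, longitude -167.33°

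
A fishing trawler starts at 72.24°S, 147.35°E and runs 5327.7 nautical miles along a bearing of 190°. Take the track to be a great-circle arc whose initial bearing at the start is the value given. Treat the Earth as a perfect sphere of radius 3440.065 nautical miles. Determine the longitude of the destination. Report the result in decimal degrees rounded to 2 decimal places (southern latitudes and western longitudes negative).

The arc subtends δ = 5327.7/3440.065 = 1.548721 rad at the centre.
With φ₁ = -72.24° = -1.260826 rad and θ = 190° = 3.316126 rad:
Applying the spherical law of cosines for sides, sin φ₂ = sin φ₁ cos δ + cos φ₁ sin δ cos θ = -0.321345, so φ₂ = -18.74°.
Δλ = atan2( sin θ sin δ cos φ₁ , cos δ − sin φ₁ sin φ₂ ) = atan2(-0.052955, -0.283957) = -2.957221 rad = -169.44°.
Hence λ₂ = 147.35° + -169.44° = -22.09°.

longitude -22.09°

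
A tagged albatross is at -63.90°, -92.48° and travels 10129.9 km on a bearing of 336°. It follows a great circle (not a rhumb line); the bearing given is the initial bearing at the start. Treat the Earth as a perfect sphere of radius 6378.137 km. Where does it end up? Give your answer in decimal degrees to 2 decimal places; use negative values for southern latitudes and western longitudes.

latitude 24.68°, longitude -119.07°

Angular distance δ = d/R = 10129.9 / 6378.137 = 1.588222 rad.
Start latitude φ₁ = -1.115265 rad; initial bearing θ = 5.864306 rad.
Destination latitude: φ₂ = arcsin( sin φ₁ cos δ + cos φ₁ sin δ cos θ ) = arcsin(0.417492) = 24.68°.
Then Δλ = atan2(-0.178912, 0.357494) = -0.464017 rad, from sin θ sin δ cos φ₁ over cos δ − sin φ₁ sin φ₂.
Hence λ₂ = -92.48° + -26.59° = -119.07°.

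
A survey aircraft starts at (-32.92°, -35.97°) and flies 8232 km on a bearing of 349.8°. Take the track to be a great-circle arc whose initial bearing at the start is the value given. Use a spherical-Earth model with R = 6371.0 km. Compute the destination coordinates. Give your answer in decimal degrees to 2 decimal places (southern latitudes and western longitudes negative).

latitude 40.15°, longitude -48.84°

Angular distance δ = d/R = 8232 / 6371 = 1.292105 rad.
Converting: φ₁ = -0.574562 rad, θ = 6.105162 rad.
Applying the spherical law of cosines for sides, sin φ₂ = sin φ₁ cos δ + cos φ₁ sin δ cos θ = 0.644780, so φ₂ = 40.15°.
For the longitude increment, Δλ = atan2( sin θ sin δ cos φ₁, cos δ − sin φ₁ sin φ₂ ) = atan2(-0.142915, 0.625515) = -12.87°.
λ₂ = -35.97° + -12.87° = -48.84°.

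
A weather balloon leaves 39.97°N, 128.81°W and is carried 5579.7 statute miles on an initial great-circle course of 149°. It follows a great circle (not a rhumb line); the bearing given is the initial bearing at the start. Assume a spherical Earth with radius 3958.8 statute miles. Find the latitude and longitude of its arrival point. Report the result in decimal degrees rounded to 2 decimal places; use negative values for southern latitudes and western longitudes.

Angular distance δ = d/R = 5579.7 / 3958.8 = 1.409442 rad.
Converting: φ₁ = 0.697608 rad, θ = 2.600541 rad.
Applying the spherical law of cosines for sides, sin φ₂ = sin φ₁ cos δ + cos φ₁ sin δ cos θ = -0.545181, so φ₂ = -33.04°.
Δλ = atan2( sin θ sin δ cos φ₁ , cos δ − sin φ₁ sin φ₂ ) = atan2(0.389588, 0.510872) = 0.651513 rad = 37.33°.
λ₂ = -128.81° + 37.33° = -91.48°.

latitude -33.04°, longitude -91.48°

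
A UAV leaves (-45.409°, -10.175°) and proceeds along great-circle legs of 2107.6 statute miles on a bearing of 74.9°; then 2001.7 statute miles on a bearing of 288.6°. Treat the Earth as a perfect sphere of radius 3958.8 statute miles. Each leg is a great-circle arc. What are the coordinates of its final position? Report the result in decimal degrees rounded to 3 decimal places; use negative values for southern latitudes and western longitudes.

latitude -18.886°, longitude -4.167°

Apply the spherical direct solution leg by leg, carrying full precision between legs.
Leg 1: from (-45.409°, -10.175°), δ = 2107.6/3958.8 = 0.532384 rad, θ = 74.9° → φ = -31.382°, λ = 24.857°.
Leg 2: from (-31.382°, 24.857°), δ = 2001.7/3958.8 = 0.505633 rad, θ = 288.6° → φ = -18.886°, λ = -4.167°.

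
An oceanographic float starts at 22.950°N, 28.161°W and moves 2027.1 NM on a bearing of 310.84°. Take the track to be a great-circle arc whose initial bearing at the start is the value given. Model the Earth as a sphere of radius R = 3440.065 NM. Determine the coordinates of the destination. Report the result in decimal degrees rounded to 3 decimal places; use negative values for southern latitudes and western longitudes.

Central angle δ = d/R = 0.589262 rad.
With φ₁ = 22.950° = 0.400553 rad and θ = 310.84° = 5.425181 rad:
Destination latitude: φ₂ = arcsin( sin φ₁ cos δ + cos φ₁ sin δ cos θ ) = arcsin(0.658830) = 41.211°.
Then Δλ = atan2(-0.387165, 0.574455) = -0.593041 rad, from sin θ sin δ cos φ₁ over cos δ − sin φ₁ sin φ₂.
λ₂ = -28.161° + -33.979° = -62.140°.

latitude 41.211°, longitude -62.140°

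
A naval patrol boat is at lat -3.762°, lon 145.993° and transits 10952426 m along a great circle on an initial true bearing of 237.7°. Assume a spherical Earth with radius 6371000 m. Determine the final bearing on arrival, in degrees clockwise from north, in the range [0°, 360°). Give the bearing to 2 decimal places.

Central angle δ = d/R = 1.719106 rad.
Converting: φ₁ = -0.065659 rad, θ = 4.148648 rad.
Destination latitude: φ₂ = arcsin( sin φ₁ cos δ + cos φ₁ sin δ cos θ ) = arcsin(-0.517652) = -31.175°.
Then Δλ = atan2(-0.834181, -0.181731) = -1.785300 rad, from sin θ sin δ cos φ₁ over cos δ − sin φ₁ sin φ₂.
λ₂ = 145.993° + -102.290° = 43.703°.
The forward bearing on arrival equals the back-azimuth from the destination plus 180°.
Back-azimuth from P₂ (-31.17°, 43.70°) to P₁ (-3.76°, 145.99°), with Δλ' = λ₁ − λ₂ = 102.29°: atan2( sin Δλ' cos φ₁ , cos φ₂ sin φ₁ − sin φ₂ cos φ₁ cos Δλ' ) = 99.67°.
Final bearing = (99.67° + 180°) mod 360° = 279.67°.

final bearing 279.67°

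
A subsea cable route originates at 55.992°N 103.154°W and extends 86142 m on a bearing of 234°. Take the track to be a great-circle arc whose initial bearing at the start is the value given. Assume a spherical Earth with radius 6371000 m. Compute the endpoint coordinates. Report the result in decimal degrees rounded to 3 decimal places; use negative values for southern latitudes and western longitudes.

Angular distance δ = d/R = 86142 / 6371000 = 0.013521 rad.
Converting: φ₁ = 0.977245 rad, θ = 4.084070 rad.
sin φ₂ = sin φ₁ cos δ + cos φ₁ sin δ cos θ = (0.828959)(0.999909) + (0.559309)(0.013521)(-0.587785) = 0.824439
φ₂ = asin(0.824439) = 0.969210 rad = 55.532°.
Then Δλ = atan2(-0.006118, 0.316482) = -0.019329 rad, from sin θ sin δ cos φ₁ over cos δ − sin φ₁ sin φ₂.
λ₂ = -103.154° + -1.107° = -104.261°.

latitude 55.532°, longitude -104.261°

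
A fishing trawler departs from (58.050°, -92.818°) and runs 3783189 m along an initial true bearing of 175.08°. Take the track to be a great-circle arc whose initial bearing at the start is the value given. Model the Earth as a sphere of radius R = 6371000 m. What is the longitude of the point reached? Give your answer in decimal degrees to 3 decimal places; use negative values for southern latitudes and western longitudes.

Angular distance δ = d/R = 3783189 / 6371000 = 0.593814 rad.
Converting: φ₁ = 1.013164 rad, θ = 3.055722 rad.
Applying the spherical law of cosines for sides, sin φ₂ = sin φ₁ cos δ + cos φ₁ sin δ cos θ = 0.408257, so φ₂ = 24.095°.
Δλ = atan2( sin θ sin δ cos φ₁ , cos δ − sin φ₁ sin φ₂ ) = atan2(0.025394, 0.482402) = 0.052592 rad = 3.013°.
Hence λ₂ = -92.818° + 3.013° = -89.805°.

longitude -89.805°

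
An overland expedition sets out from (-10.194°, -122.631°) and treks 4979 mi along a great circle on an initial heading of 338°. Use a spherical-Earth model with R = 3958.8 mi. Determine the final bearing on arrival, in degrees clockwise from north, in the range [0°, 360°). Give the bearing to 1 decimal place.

final bearing 320.6°

δ = 4979/3958.8 = 1.257704 rad (72.0612°).
Start latitude φ₁ = -0.177919 rad; initial bearing θ = 5.899213 rad.
Destination latitude: φ₂ = arcsin( sin φ₁ cos δ + cos φ₁ sin δ cos θ ) = arcsin(0.813674) = 54.456°.
For the longitude increment, Δλ = atan2( sin θ sin δ cos φ₁, cos δ − sin φ₁ sin φ₂ ) = atan2(-0.350769, 0.452007) = -37.812°.
λ₂ = -122.631° + -37.812° = -160.443°.
The forward bearing on arrival equals the back-azimuth from the destination plus 180°.
Back-azimuth from P₂ (54.5°, -160.4°) to P₁ (-10.2°, -122.6°), with Δλ' = λ₁ − λ₂ = 37.8°: atan2( sin Δλ' cos φ₁ , cos φ₂ sin φ₁ − sin φ₂ cos φ₁ cos Δλ' ) = 140.6°.
Final bearing = (140.6° + 180°) mod 360° = 320.6°.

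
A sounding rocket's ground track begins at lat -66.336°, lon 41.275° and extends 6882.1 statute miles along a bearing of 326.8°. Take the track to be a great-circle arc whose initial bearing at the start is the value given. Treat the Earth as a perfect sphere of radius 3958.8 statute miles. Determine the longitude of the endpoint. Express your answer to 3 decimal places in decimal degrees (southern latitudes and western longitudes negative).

Central angle δ = d/R = 1.738431 rad.
With φ₁ = -66.336° = -1.157782 rad and θ = 326.8° = 5.703736 rad:
sin φ₂ = sin φ₁ cos δ + cos φ₁ sin δ cos θ = (-0.915915)(-0.166850) + (0.401372)(0.985982)(0.836764) = 0.483967
φ₂ = asin(0.483967) = 0.505182 rad = 28.945°.
For the longitude increment, Δλ = atan2( sin θ sin δ cos φ₁, cos δ − sin φ₁ sin φ₂ ) = atan2(-0.216696, 0.276422) = -38.094°.
λ₂ = λ₁ + Δλ = 3.181°.

longitude 3.181°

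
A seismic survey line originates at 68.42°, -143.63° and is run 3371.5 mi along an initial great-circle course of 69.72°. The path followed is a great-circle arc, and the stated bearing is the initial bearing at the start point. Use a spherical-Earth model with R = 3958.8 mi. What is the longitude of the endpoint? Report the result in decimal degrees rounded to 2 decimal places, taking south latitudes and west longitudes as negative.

Central angle δ = d/R = 0.851647 rad.
With φ₁ = 68.42° = 1.194154 rad and θ = 69.72° = 1.216844 rad:
sin φ₂ = sin φ₁ cos δ + cos φ₁ sin δ cos θ = (0.929905)(0.658745) + (0.367800)(0.752366)(0.346608) = 0.708484
φ₂ = asin(0.708484) = 0.787347 rad = 45.11°.
For the longitude increment, Δλ = atan2( sin θ sin δ cos φ₁, cos δ − sin φ₁ sin φ₂ ) = atan2(0.259566, -0.000078) = 90.02°.
λ₂ = λ₁ + Δλ = -53.61°.

longitude -53.61°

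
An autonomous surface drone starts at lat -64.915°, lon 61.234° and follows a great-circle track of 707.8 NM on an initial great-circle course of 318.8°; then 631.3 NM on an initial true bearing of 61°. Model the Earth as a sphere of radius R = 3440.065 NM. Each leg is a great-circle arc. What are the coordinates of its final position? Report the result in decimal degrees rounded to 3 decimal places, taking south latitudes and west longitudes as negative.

Apply the spherical direct solution leg by leg, carrying full precision between legs.
Leg 1: from (-64.915°, 61.234°), δ = 707.8/3440.065 = 0.205752 rad, θ = 318.8° → φ = -55.226°, λ = 47.586°.
Leg 2: from (-55.226°, 47.586°), δ = 631.3/3440.065 = 0.183514 rad, θ = 61° → φ = -49.214°, λ = 61.729°.

latitude -49.214°, longitude 61.729°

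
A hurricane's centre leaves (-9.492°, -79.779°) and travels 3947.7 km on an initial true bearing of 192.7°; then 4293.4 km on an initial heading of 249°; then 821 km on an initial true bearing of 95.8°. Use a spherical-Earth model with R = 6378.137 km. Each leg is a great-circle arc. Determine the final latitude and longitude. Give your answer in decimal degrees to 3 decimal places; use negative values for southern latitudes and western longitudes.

Apply the spherical direct solution leg by leg, carrying full precision between legs.
Leg 1: from (-9.492°, -79.779°), δ = 3947.7/6378.137 = 0.618942 rad, θ = 192.7° → φ = -43.832°, λ = -89.963°.
Leg 2: from (-43.832°, -89.963°), δ = 4293.4/6378.137 = 0.673143 rad, θ = 249° → φ = -44.640°, λ = -144.849°.
Leg 3: from (-44.640°, -144.849°), δ = 821/6378.137 = 0.128721 rad, θ = 95.8° → φ = -44.916°, λ = -134.459°.

latitude -44.916°, longitude -134.459°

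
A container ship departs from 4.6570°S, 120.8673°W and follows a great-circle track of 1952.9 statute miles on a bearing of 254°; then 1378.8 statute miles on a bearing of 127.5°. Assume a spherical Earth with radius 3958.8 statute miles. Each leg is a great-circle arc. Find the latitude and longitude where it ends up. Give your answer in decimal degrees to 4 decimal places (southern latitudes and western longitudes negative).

Apply the spherical direct solution leg by leg, carrying full precision between legs.
Leg 1: from (-4.6570°, -120.8673°), δ = 1952.9/3958.8 = 0.493306 rad, θ = 254° → φ = -11.6308°, λ = -148.5606°.
Leg 2: from (-11.6308°, -148.5606°), δ = 1378.8/3958.8 = 0.348287 rad, θ = 127.5° → φ = -23.1411°, λ = -131.4358°.

latitude -23.1411°, longitude -131.4358°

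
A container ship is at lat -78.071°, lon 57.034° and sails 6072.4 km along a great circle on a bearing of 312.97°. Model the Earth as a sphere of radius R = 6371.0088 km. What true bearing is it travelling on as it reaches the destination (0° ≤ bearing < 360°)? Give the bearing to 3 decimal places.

final bearing 350.239°

δ = 6072.4/6371.0088 = 0.953130 rad (54.6103°).
Converting: φ₁ = -1.362596 rad, θ = 5.462357 rad.
sin φ₂ = sin φ₁ cos δ + cos φ₁ sin δ cos θ = (-0.978404)(0.579134) + (0.206699)(0.815232)(0.681615) = -0.451770
φ₂ = asin(-0.451770) = -0.468748 rad = -26.857°.
Then Δλ = atan2(-0.123299, 0.137121) = -0.732374 rad, from sin θ sin δ cos φ₁ over cos δ − sin φ₁ sin φ₂.
λ₂ = λ₁ + Δλ = 15.072°.
The forward bearing on arrival equals the back-azimuth from the destination plus 180°.
Back-azimuth from P₂ (-26.857°, 15.072°) to P₁ (-78.071°, 57.034°), with Δλ' = λ₁ − λ₂ = 41.962°: atan2( sin Δλ' cos φ₁ , cos φ₂ sin φ₁ − sin φ₂ cos φ₁ cos Δλ' ) = 170.239°.
Final bearing = (170.239° + 180°) mod 360° = 350.239°.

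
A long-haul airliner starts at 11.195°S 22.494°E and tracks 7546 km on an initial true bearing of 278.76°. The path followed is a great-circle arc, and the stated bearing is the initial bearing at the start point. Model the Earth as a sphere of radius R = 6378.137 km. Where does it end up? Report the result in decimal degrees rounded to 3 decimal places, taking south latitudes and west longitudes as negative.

latitude 3.722°, longitude -43.986°

Angular distance δ = d/R = 7546 / 6378.137 = 1.183104 rad.
Start latitude φ₁ = -0.195390 rad; initial bearing θ = 4.865280 rad.
Applying the spherical law of cosines for sides, sin φ₂ = sin φ₁ cos δ + cos φ₁ sin δ cos θ = 0.064912, so φ₂ = 3.722°.
Δλ = atan2( sin θ sin δ cos φ₁ , cos δ − sin φ₁ sin φ₂ ) = atan2(-0.897574, 0.390655) = -1.160289 rad = -66.480°.
λ₂ = 22.494° + -66.480° = -43.986°.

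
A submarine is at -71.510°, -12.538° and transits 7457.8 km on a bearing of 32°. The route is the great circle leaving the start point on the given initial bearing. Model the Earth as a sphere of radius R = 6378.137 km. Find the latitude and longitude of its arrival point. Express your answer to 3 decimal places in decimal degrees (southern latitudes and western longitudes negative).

Angular distance δ = d/R = 7457.8 / 6378.137 = 1.169276 rad.
With φ₁ = -71.510° = -1.248085 rad and θ = 32° = 0.558505 rad:
sin φ₂ = sin φ₁ cos δ + cos φ₁ sin δ cos θ = (-0.948379)(0.390819) + (0.317139)(0.920468)(0.848048) = -0.123085
φ₂ = asin(-0.123085) = -0.123398 rad = -7.070°.
Δλ = atan2( sin θ sin δ cos φ₁ , cos δ − sin φ₁ sin φ₂ ) = atan2(0.154692, 0.274087) = 0.513824 rad = 29.440°.
Hence λ₂ = -12.538° + 29.440° = 16.902°.

latitude -7.070°, longitude 16.902°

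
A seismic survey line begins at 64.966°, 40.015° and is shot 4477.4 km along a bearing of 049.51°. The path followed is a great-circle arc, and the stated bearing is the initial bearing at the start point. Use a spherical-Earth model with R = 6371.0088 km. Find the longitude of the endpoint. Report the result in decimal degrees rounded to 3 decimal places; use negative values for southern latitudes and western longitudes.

longitude 136.671°

Angular distance δ = d/R = 4477.4 / 6371.0088 = 0.702777 rad.
With φ₁ = 64.966° = 1.133871 rad and θ = 49.51° = 0.864113 rad:
Applying the spherical law of cosines for sides, sin φ₂ = sin φ₁ cos δ + cos φ₁ sin δ cos θ = 0.868956, so φ₂ = 60.338°.
Then Δλ = atan2(0.208004, -0.024273) = 1.686968 rad, from sin θ sin δ cos φ₁ over cos δ − sin φ₁ sin φ₂.
λ₂ = λ₁ + Δλ = 136.671°.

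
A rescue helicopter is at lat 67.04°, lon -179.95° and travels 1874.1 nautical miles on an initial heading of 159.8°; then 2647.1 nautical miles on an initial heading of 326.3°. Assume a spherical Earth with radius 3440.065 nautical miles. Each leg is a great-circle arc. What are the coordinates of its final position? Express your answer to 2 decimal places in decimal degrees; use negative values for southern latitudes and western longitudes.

Apply the spherical direct solution leg by leg, carrying full precision between legs.
Leg 1: from (67.04°, -179.95°), δ = 1874.1/3440.065 = 0.544786 rad, θ = 159.8° → φ = 36.71°, λ = -167.05°.
Leg 2: from (36.71°, -167.05°), δ = 2647.1/3440.065 = 0.769491 rad, θ = 326.3° → φ = 63.30°, λ = 133.71°.

latitude 63.30°, longitude 133.71°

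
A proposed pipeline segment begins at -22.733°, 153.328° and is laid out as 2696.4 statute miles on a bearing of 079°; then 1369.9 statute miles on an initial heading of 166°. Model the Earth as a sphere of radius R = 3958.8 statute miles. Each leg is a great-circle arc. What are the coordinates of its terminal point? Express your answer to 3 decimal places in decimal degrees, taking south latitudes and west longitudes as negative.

Apply the spherical direct solution leg by leg, carrying full precision between legs.
Leg 1: from (-22.733°, 153.328°), δ = 2696.4/3958.8 = 0.681115 rad, θ = 79° → φ = -10.918°, λ = -167.660°.
Leg 2: from (-10.918°, -167.660°), δ = 1369.9/3958.8 = 0.346039 rad, θ = 166° → φ = -30.087°, λ = -162.218°.

latitude -30.087°, longitude -162.218°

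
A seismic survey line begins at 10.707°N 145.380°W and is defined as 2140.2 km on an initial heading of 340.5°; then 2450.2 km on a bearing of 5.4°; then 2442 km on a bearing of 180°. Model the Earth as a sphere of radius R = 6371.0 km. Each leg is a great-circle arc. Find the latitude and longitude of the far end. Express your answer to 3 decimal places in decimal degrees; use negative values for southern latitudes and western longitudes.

latitude 28.675°, longitude -149.398°

Apply the spherical direct solution leg by leg, carrying full precision between legs.
Leg 1: from (10.707°, -145.380°), δ = 2140.2/6371 = 0.335928 rad, θ = 340.5° → φ = 28.733°, λ = -152.589°.
Leg 2: from (28.733°, -152.589°), δ = 2450.2/6371 = 0.384586 rad, θ = 5.4° → φ = 50.636°, λ = -149.398°.
Leg 3: from (50.636°, -149.398°), δ = 2442/6371 = 0.383299 rad, θ = 180° → φ = 28.675°, λ = -149.398°.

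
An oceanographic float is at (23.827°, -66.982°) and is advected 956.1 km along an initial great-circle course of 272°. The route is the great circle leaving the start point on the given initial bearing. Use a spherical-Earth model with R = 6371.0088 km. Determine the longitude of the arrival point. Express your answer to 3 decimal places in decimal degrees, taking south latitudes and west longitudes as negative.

Angular distance δ = d/R = 956.1 / 6371.0088 = 0.150070 rad.
Start latitude φ₁ = 0.415860 rad; initial bearing θ = 4.747296 rad.
sin φ₂ = sin φ₁ cos δ + cos φ₁ sin δ cos θ = (0.403976)(0.988761) + (0.914769)(0.149508)(0.034899) = 0.404209
φ₂ = asin(0.404209) = 0.416114 rad = 23.842°.
Δλ = atan2( sin θ sin δ cos φ₁ , cos δ − sin φ₁ sin φ₂ ) = atan2(-0.136682, 0.825470) = -0.164092 rad = -9.402°.
λ₂ = λ₁ + Δλ = -76.384°.

longitude -76.384°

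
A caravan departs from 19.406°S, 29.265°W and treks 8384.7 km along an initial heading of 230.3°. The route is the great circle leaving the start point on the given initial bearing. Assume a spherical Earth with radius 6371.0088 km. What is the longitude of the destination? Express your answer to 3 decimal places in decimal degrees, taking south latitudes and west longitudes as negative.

Angular distance δ = d/R = 8384.7 / 6371.0088 = 1.316071 rad.
With φ₁ = -19.406° = -0.338699 rad and θ = 230.3° = 4.019493 rad:
sin φ₂ = sin φ₁ cos δ + cos φ₁ sin δ cos θ = (-0.332260)(0.251980) + (0.943188)(0.967733)(-0.638768) = -0.666760
φ₂ = asin(-0.666760) = -0.729853 rad = -41.818°.
Δλ = atan2( sin θ sin δ cos φ₁ , cos δ − sin φ₁ sin φ₂ ) = atan2(-0.702272, 0.030442) = -1.527476 rad = -87.518°.
λ₂ = λ₁ + Δλ = -116.783°.

longitude -116.783°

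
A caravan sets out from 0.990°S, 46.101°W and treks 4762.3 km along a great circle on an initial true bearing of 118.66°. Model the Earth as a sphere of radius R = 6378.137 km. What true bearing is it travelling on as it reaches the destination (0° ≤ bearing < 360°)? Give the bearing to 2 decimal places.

final bearing 111.20°

δ = 4762.3/6378.137 = 0.746660 rad (42.7805°).
With φ₁ = -0.990° = -0.017279 rad and θ = 118.66° = 2.071008 rad:
Destination latitude: φ₂ = arcsin( sin φ₁ cos δ + cos φ₁ sin δ cos θ ) = arcsin(-0.338380) = -19.778°.
Then Δλ = atan2(0.595889, 0.728115) = 0.685860 rad, from sin θ sin δ cos φ₁ over cos δ − sin φ₁ sin φ₂.
Hence λ₂ = -46.101° + 39.297° = -6.804°.
The forward bearing on arrival equals the back-azimuth from the destination plus 180°.
Back-azimuth from P₂ (-19.78°, -6.80°) to P₁ (-0.99°, -46.10°), with Δλ' = λ₁ − λ₂ = -39.30°: atan2( sin Δλ' cos φ₁ , cos φ₂ sin φ₁ − sin φ₂ cos φ₁ cos Δλ' ) = 291.20°.
Final bearing = (291.20° + 180°) mod 360° = 111.20°.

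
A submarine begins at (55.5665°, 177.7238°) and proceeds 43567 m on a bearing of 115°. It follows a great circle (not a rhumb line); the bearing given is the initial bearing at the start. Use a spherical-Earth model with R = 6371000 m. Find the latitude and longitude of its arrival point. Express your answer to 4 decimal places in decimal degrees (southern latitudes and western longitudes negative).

Central angle δ = d/R = 0.006838 rad.
Start latitude φ₁ = 0.969818 rad; initial bearing θ = 2.007129 rad.
Applying the spherical law of cosines for sides, sin φ₂ = sin φ₁ cos δ + cos φ₁ sin δ cos θ = 0.823130, so φ₂ = 55.3993°.
For the longitude increment, Δλ = atan2( sin θ sin δ cos φ₁, cos δ − sin φ₁ sin φ₂ ) = atan2(0.003504, 0.321073) = 0.6253°.
λ₂ = 177.7238° + 0.6253° = 178.3491°.

latitude 55.3993°, longitude 178.3491°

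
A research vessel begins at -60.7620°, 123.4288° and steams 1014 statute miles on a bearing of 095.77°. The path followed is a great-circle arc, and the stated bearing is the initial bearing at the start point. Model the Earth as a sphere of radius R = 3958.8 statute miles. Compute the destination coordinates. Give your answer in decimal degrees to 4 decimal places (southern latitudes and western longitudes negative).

latitude -58.9337°, longitude 152.6686°

The arc subtends δ = 1014/3958.8 = 0.256138 rad at the centre.
With φ₁ = -60.7620° = -1.060497 rad and θ = 95.77° = 1.671502 rad:
Destination latitude: φ₂ = arcsin( sin φ₁ cos δ + cos φ₁ sin δ cos θ ) = arcsin(-0.856571) = -58.9337°.
For the longitude increment, Δλ = atan2( sin θ sin δ cos φ₁, cos δ − sin φ₁ sin φ₂ ) = atan2(0.123117, 0.219933) = 29.2398°.
λ₂ = 123.4288° + 29.2398° = 152.6686°.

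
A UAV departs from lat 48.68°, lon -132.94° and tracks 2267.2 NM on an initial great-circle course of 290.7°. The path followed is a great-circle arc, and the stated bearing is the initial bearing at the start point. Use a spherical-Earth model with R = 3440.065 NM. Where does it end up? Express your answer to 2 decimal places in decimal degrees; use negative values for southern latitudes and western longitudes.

The arc subtends δ = 2267.2/3440.065 = 0.659057 rad at the centre.
With φ₁ = 48.68° = 0.849626 rad and θ = 290.7° = 5.073672 rad:
Destination latitude: φ₂ = arcsin( sin φ₁ cos δ + cos φ₁ sin δ cos θ ) = arcsin(0.736664) = 47.45°.
Δλ = atan2( sin θ sin δ cos φ₁ , cos δ − sin φ₁ sin φ₂ ) = atan2(-0.378225, 0.237310) = -1.010451 rad = -57.89°.
λ₂ = -132.94° + -57.89° = -190.83°, normalized to (−180°, 180°] → 169.17°.

latitude 47.45°, longitude 169.17°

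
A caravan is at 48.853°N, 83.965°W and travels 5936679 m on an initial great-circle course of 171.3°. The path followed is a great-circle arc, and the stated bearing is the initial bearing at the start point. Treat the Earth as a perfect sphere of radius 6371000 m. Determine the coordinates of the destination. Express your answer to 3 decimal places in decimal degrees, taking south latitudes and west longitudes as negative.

Central angle δ = d/R = 0.931828 rad.
With φ₁ = 48.853° = 0.852646 rad and θ = 171.3° = 2.989749 rad:
sin φ₂ = sin φ₁ cos δ + cos φ₁ sin δ cos θ = (0.753024)(0.596367) + (0.657993)(0.802712)(-0.988494) = -0.073023
φ₂ = asin(-0.073023) = -0.073088 rad = -4.188°.
Δλ = atan2( sin θ sin δ cos φ₁ , cos δ − sin φ₁ sin φ₂ ) = atan2(0.079893, 0.651355) = 0.122047 rad = 6.993°.
λ₂ = -83.965° + 6.993° = -76.972°.

latitude -4.188°, longitude -76.972°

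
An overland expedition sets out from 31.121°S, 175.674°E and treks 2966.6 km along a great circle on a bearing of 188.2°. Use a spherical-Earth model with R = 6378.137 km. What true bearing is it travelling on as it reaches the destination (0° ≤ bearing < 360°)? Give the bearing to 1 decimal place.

δ = 2966.6/6378.137 = 0.465120 rad (26.6494°).
Converting: φ₁ = -0.543164 rad, θ = 3.284710 rad.
sin φ₂ = sin φ₁ cos δ + cos φ₁ sin δ cos θ = (-0.516847)(0.893768) + (0.856078)(0.448530)(-0.989776) = -0.841992
φ₂ = asin(-0.841992) = -1.000966 rad = -57.351°.
Then Δλ = atan2(-0.054766, 0.458586) = -0.118861 rad, from sin θ sin δ cos φ₁ over cos δ − sin φ₁ sin φ₂.
Hence λ₂ = 175.674° + -6.810° = 168.864°.
The forward bearing on arrival equals the back-azimuth from the destination plus 180°.
Back-azimuth from P₂ (-57.4°, 168.9°) to P₁ (-31.1°, 175.7°), with Δλ' = λ₁ − λ₂ = 6.8°: atan2( sin Δλ' cos φ₁ , cos φ₂ sin φ₁ − sin φ₂ cos φ₁ cos Δλ' ) = 13.1°.
Final bearing = (13.1° + 180°) mod 360° = 193.1°.

final bearing 193.1°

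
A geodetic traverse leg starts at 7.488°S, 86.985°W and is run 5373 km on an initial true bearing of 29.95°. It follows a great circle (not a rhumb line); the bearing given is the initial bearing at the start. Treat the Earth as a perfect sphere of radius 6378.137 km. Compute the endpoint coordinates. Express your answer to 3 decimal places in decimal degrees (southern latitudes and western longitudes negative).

latitude 33.665°, longitude -60.393°

Angular distance δ = d/R = 5373 / 6378.137 = 0.842409 rad.
With φ₁ = -7.488° = -0.130690 rad and θ = 29.95° = 0.522726 rad:
Destination latitude: φ₂ = arcsin( sin φ₁ cos δ + cos φ₁ sin δ cos θ ) = arcsin(0.554333) = 33.665°.
Δλ = atan2( sin θ sin δ cos φ₁ , cos δ − sin φ₁ sin φ₂ ) = atan2(0.369383, 0.737907) = 0.464113 rad = 26.592°.
Hence λ₂ = -86.985° + 26.592° = -60.393°.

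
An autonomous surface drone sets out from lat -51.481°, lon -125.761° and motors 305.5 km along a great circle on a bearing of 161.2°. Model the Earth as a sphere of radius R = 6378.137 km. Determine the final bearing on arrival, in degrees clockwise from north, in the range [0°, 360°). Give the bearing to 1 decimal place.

Central angle δ = d/R = 0.047898 rad.
Start latitude φ₁ = -0.898513 rad; initial bearing θ = 2.813471 rad.
sin φ₂ = sin φ₁ cos δ + cos φ₁ sin δ cos θ = (-0.782402)(0.998853) + (0.622774)(0.047880)(-0.946649) = -0.809732
φ₂ = asin(-0.809732) = -0.943695 rad = -54.070°.
Δλ = atan2( sin θ sin δ cos φ₁ , cos δ − sin φ₁ sin φ₂ ) = atan2(0.009609, 0.365318) = 0.026298 rad = 1.507°.
λ₂ = -125.761° + 1.507° = -124.254°.
The forward bearing on arrival equals the back-azimuth from the destination plus 180°.
Back-azimuth from P₂ (-54.1°, -124.3°) to P₁ (-51.5°, -125.8°), with Δλ' = λ₁ − λ₂ = -1.5°: atan2( sin Δλ' cos φ₁ , cos φ₂ sin φ₁ − sin φ₂ cos φ₁ cos Δλ' ) = 340.0°.
Final bearing = (340.0° + 180°) mod 360° = 160.0°.

final bearing 160.0°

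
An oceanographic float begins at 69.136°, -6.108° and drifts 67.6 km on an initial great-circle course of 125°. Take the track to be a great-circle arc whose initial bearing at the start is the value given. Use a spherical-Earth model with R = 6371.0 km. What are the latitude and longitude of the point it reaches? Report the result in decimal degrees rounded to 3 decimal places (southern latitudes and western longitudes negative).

latitude 68.782°, longitude -4.732°

Central angle δ = d/R = 0.010611 rad.
With φ₁ = 69.136° = 1.206651 rad and θ = 125° = 2.181662 rad:
Destination latitude: φ₂ = arcsin( sin φ₁ cos δ + cos φ₁ sin δ cos θ ) = arcsin(0.932208) = 68.782°.
Then Δλ = atan2(0.003095, 0.128862) = 0.024017 rad, from sin θ sin δ cos φ₁ over cos δ − sin φ₁ sin φ₂.
λ₂ = -6.108° + 1.376° = -4.732°.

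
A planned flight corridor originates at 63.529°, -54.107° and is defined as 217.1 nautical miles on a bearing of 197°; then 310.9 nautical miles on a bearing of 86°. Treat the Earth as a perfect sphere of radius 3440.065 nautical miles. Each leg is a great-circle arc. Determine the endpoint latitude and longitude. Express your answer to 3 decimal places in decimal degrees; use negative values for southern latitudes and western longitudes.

Apply the spherical direct solution leg by leg, carrying full precision between legs.
Leg 1: from (63.529°, -54.107°), δ = 217.1/3440.065 = 0.063109 rad, θ = 197° → φ = 60.054°, λ = -56.224°.
Leg 2: from (60.054°, -56.224°), δ = 310.9/3440.065 = 0.090376 rad, θ = 86° → φ = 60.009°, λ = -45.847°.

latitude 60.009°, longitude -45.847°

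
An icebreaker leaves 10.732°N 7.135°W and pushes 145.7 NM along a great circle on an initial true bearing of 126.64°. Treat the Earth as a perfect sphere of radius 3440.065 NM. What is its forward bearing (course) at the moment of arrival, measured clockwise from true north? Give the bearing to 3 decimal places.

δ = 145.7/3440.065 = 0.042354 rad (2.4267°).
With φ₁ = 10.732° = 0.187309 rad and θ = 126.64° = 2.210285 rad:
sin φ₂ = sin φ₁ cos δ + cos φ₁ sin δ cos θ = (0.186215)(0.999103) + (0.982509)(0.042341)(-0.596785) = 0.161222
φ₂ = asin(0.161222) = 0.161928 rad = 9.278°.
Then Δλ = atan2(0.033380, 0.969081) = 0.034432 rad, from sin θ sin δ cos φ₁ over cos δ − sin φ₁ sin φ₂.
Hence λ₂ = -7.135° + 1.973° = -5.162°.
The forward bearing on arrival equals the back-azimuth from the destination plus 180°.
Back-azimuth from P₂ (9.278°, -5.162°) to P₁ (10.732°, -7.135°), with Δλ' = λ₁ − λ₂ = -1.973°: atan2( sin Δλ' cos φ₁ , cos φ₂ sin φ₁ − sin φ₂ cos φ₁ cos Δλ' ) = 306.983°.
Final bearing = (306.983° + 180°) mod 360° = 126.983°.

final bearing 126.983°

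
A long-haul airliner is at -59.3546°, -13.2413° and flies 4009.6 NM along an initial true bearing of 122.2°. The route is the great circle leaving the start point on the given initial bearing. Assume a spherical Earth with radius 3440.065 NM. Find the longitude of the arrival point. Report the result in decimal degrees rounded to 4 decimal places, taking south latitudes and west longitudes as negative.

Angular distance δ = d/R = 4009.6 / 3440.065 = 1.165559 rad.
Start latitude φ₁ = -1.035933 rad; initial bearing θ = 2.132792 rad.
Applying the spherical law of cosines for sides, sin φ₂ = sin φ₁ cos δ + cos φ₁ sin δ cos θ = -0.588798, so φ₂ = -36.0717°.
Then Δλ = atan2(0.396391, -0.112329) = 1.846935 rad, from sin θ sin δ cos φ₁ over cos δ − sin φ₁ sin φ₂.
λ₂ = -13.2413° + 105.8216° = 92.5803°.

longitude 92.5803°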